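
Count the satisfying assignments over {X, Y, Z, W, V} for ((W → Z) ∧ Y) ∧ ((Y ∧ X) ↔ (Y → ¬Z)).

6

Initial set: {(((W → Z) ∧ Y) ∧ ((Y ∧ X) ↔ (Y → ¬Z)))}.
(((W → Z) ∧ Y) ∧ ((Y ∧ X) ↔ (Y → ¬Z))): α-rule — add ((W → Z) ∧ Y), ((Y ∧ X) ↔ (Y → ¬Z)).
((W → Z) ∧ Y): α-rule — add (W → Z), Y.
((Y ∧ X) ↔ (Y → ¬Z)): β-rule — branch into (Y ∧ X), (Y → ¬Z)  //  ¬(Y ∧ X), ¬(Y → ¬Z).
  branch 1 (add (Y ∧ X), (Y → ¬Z)):
    (Y ∧ X): α-rule — add Y, X.
    (W → Z): β-rule — branch into ¬W  //  Z.
      branch 1.1 (add ¬W):
        (Y → ¬Z): β-rule — branch into ¬Y  //  ¬Z.
          branch 1.1.1 (add ¬Y):
            × closes — contains both Y and ¬Y.
          branch 1.1.2 (add ¬Z):
            ○ open, literals {W=false, X=true, Y=true, Z=false}.
      branch 1.2 (add Z):
        (Y → ¬Z): β-rule — branch into ¬Y  //  ¬Z.
          branch 1.2.1 (add ¬Y):
            × closes — contains both Y and ¬Y.
          branch 1.2.2 (add ¬Z):
            × closes — contains both Z and ¬Z.
  branch 2 (add ¬(Y ∧ X), ¬(Y → ¬Z)):
    ¬(Y → ¬Z): α-rule — add Y, ¬¬Z.
    (W → Z): β-rule — branch into ¬W  //  Z.
      branch 2.1 (add ¬W):
        ¬(Y ∧ X): β-rule — branch into ¬Y  //  ¬X.
          branch 2.1.1 (add ¬Y):
            × closes — contains both Y and ¬Y.
          branch 2.1.2 (add ¬X):
            ○ open, literals {W=false, X=false, Y=true, Z=true}.
      branch 2.2 (add Z):
        ¬(Y ∧ X): β-rule — branch into ¬Y  //  ¬X.
          branch 2.2.1 (add ¬Y):
            × closes — contains both Y and ¬Y.
          branch 2.2.2 (add ¬X):
            ○ open, literals {X=false, Y=true, Z=true}.
5 branches closed, 3 open.
Each open branch fixes some atoms; the unmentioned ones are free. Counting distinct full assignments: branch {W=false, X=true, Y=true, Z=false} (V) contributes 2 new; branch {W=false, X=false, Y=true, Z=true} (V) contributes 2 new; branch {X=false, Y=true, Z=true} (W, V) contributes 2 new. Total: 6.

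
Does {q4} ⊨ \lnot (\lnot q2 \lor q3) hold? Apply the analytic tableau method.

Initial set: {q4; \lnot \lnot (\lnot q2 \lor q3)}.
\lnot \lnot (\lnot q2 \lor q3): β-rule — branch into \lnot q2  //  q3.
  branch 1 (add \lnot q2):
    ○ open, literals {q2=false, q4=true}.
  branch 2 (add q3):
    ○ open, literals {q3=true, q4=true}.
0 branches closed, 2 open.
An open branch gives a countermodel: q2=false, q4=true (unmentioned atoms arbitrary); the premises hold there but the conclusion fails.

No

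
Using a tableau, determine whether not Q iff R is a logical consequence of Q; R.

Initial set: {Q; R; not (not Q iff R)}.
not (not Q iff R): β-rule — branch into not Q, not R  //  not not Q, R.
  branch 1 (add not Q, not R):
    × closes — contains both Q and not Q.
  branch 2 (add not not Q, R):
    ○ open, literals {Q=1, R=1}.
1 branch closed, 1 open.
An open branch gives a countermodel: Q=1, R=1 (unmentioned atoms arbitrary); the premises hold there but the conclusion fails.

No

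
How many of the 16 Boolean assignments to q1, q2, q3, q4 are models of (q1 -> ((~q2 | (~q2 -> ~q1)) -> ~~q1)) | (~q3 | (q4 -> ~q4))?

Initial set: {((q1 -> ((~q2 | (~q2 -> ~q1)) -> ~~q1)) | (~q3 | (q4 -> ~q4)))}.
((q1 -> ((~q2 | (~q2 -> ~q1)) -> ~~q1)) | (~q3 | (q4 -> ~q4))): β-rule — branch into (q1 -> ((~q2 | (~q2 -> ~q1)) -> ~~q1))  //  (~q3 | (q4 -> ~q4)).
  branch 1 (add (q1 -> ((~q2 | (~q2 -> ~q1)) -> ~~q1))):
    (q1 -> ((~q2 | (~q2 -> ~q1)) -> ~~q1)): β-rule — branch into ~q1  //  ((~q2 | (~q2 -> ~q1)) -> ~~q1).
      branch 1.1 (add ~q1):
        ○ open, literals {q1=0}.
      branch 1.2 (add ((~q2 | (~q2 -> ~q1)) -> ~~q1)):
        ((~q2 | (~q2 -> ~q1)) -> ~~q1): β-rule — branch into ~(~q2 | (~q2 -> ~q1))  //  ~~q1.
          branch 1.2.1 (add ~(~q2 | (~q2 -> ~q1))):
            ~(~q2 | (~q2 -> ~q1)): α-rule — add ~~q2, ~(~q2 -> ~q1).
            ~(~q2 -> ~q1): α-rule — add ~q2, ~~q1.
            × closes — contains both q2 and ~q2.
          branch 1.2.2 (add ~~q1):
            ~~q1: drop double negation, giving q1.
            ○ open, literals {q1=1}.
  branch 2 (add (~q3 | (q4 -> ~q4))):
    (~q3 | (q4 -> ~q4)): β-rule — branch into ~q3  //  (q4 -> ~q4).
      branch 2.1 (add ~q3):
        ○ open, literals {q3=0}.
      branch 2.2 (add (q4 -> ~q4)):
        (q4 -> ~q4): β-rule — branch into ~q4  //  ~q4.
          branch 2.2.1 (add ~q4):
            ○ open, literals {q4=0}.
          branch 2.2.2 (add ~q4):
            ○ open, literals {q4=0}.
1 branch closed, 5 open.
Each open branch fixes some atoms; the unmentioned ones are free. Counting distinct full assignments: branch {q1=0} (q2, q3, q4) contributes 8 new; branch {q1=1} (q2, q3, q4) contributes 8 new; branch {q3=0} (q1, q2, q4) contributes 0 new; branch {q4=0} (q1, q2, q3) contributes 0 new; branch {q4=0} (q1, q2, q3) contributes 0 new. Total: 16.

16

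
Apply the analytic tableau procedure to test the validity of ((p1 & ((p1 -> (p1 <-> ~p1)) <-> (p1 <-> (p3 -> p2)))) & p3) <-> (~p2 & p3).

Assume the negation and expand:
Initial set: {~(((p1 & ((p1 -> (p1 <-> ~p1)) <-> (p1 <-> (p3 -> p2)))) & p3) <-> (~p2 & p3))}.
~(((p1 & ((p1 -> (p1 <-> ~p1)) <-> (p1 <-> (p3 -> p2)))) & p3) <-> (~p2 & p3)): β-rule — branch into ((p1 & ((p1 -> (p1 <-> ~p1)) <-> (p1 <-> (p3 -> p2)))) & p3), ~(~p2 & p3)  //  ~((p1 & ((p1 -> (p1 <-> ~p1)) <-> (p1 <-> (p3 -> p2)))) & p3), (~p2 & p3).
  branch 1 (add ((p1 & ((p1 -> (p1 <-> ~p1)) <-> (p1 <-> (p3 -> p2)))) & p3), ~(~p2 & p3)):
    ((p1 & ((p1 -> (p1 <-> ~p1)) <-> (p1 <-> (p3 -> p2)))) & p3): α-rule — add (p1 & ((p1 -> (p1 <-> ~p1)) <-> (p1 <-> (p3 -> p2)))), p3.
    (p1 & ((p1 -> (p1 <-> ~p1)) <-> (p1 <-> (p3 -> p2)))): α-rule — add p1, ((p1 -> (p1 <-> ~p1)) <-> (p1 <-> (p3 -> p2))).
    ~(~p2 & p3): β-rule — branch into ~~p2  //  ~p3.
      branch 1.1 (add ~~p2):
        ((p1 -> (p1 <-> ~p1)) <-> (p1 <-> (p3 -> p2))): β-rule — branch into (p1 -> (p1 <-> ~p1)), (p1 <-> (p3 -> p2))  //  ~(p1 -> (p1 <-> ~p1)), ~(p1 <-> (p3 -> p2)).
          branch 1.1.1 (add (p1 -> (p1 <-> ~p1)), (p1 <-> (p3 -> p2))):
            (p1 -> (p1 <-> ~p1)): β-rule — branch into ~p1  //  (p1 <-> ~p1).
              branch 1.1.1.1 (add ~p1):
                × closes — contains both p1 and ~p1.
              branch 1.1.1.2 (add (p1 <-> ~p1)):
                (p1 <-> (p3 -> p2)): β-rule — branch into p1, (p3 -> p2)  //  ~p1, ~(p3 -> p2).
                  branch 1.1.1.2.1 (add p1, (p3 -> p2)):
                    (p1 <-> ~p1): β-rule — branch into p1, ~p1  //  ~p1, ~~p1.
                      branch 1.1.1.2.1.1 (add p1, ~p1):
                        × closes — contains both p1 and ~p1.
                      branch 1.1.1.2.1.2 (add ~p1, ~~p1):
                        × closes — contains both p1 and ~p1.
                  branch 1.1.1.2.2 (add ~p1, ~(p3 -> p2)):
                    × closes — contains both p1 and ~p1.
          branch 1.1.2 (add ~(p1 -> (p1 <-> ~p1)), ~(p1 <-> (p3 -> p2))):
            ~(p1 -> (p1 <-> ~p1)): α-rule — add p1, ~(p1 <-> ~p1).
            ~(p1 <-> (p3 -> p2)): β-rule — branch into p1, ~(p3 -> p2)  //  ~p1, (p3 -> p2).
              branch 1.1.2.1 (add p1, ~(p3 -> p2)):
                ~(p3 -> p2): α-rule — add p3, ~p2.
                × closes — contains both p2 and ~p2.
              branch 1.1.2.2 (add ~p1, (p3 -> p2)):
                × closes — contains both p1 and ~p1.
      branch 1.2 (add ~p3):
        × closes — contains both p3 and ~p3.
  branch 2 (add ~((p1 & ((p1 -> (p1 <-> ~p1)) <-> (p1 <-> (p3 -> p2)))) & p3), (~p2 & p3)):
    (~p2 & p3): α-rule — add ~p2, p3.
    ~((p1 & ((p1 -> (p1 <-> ~p1)) <-> (p1 <-> (p3 -> p2)))) & p3): β-rule — branch into ~(p1 & ((p1 -> (p1 <-> ~p1)) <-> (p1 <-> (p3 -> p2))))  //  ~p3.
      branch 2.1 (add ~(p1 & ((p1 -> (p1 <-> ~p1)) <-> (p1 <-> (p3 -> p2))))):
        ~(p1 & ((p1 -> (p1 <-> ~p1)) <-> (p1 <-> (p3 -> p2)))): β-rule — branch into ~p1  //  ~((p1 -> (p1 <-> ~p1)) <-> (p1 <-> (p3 -> p2))).
          branch 2.1.1 (add ~p1):
            ○ open, literals {p1=0, p2=0, p3=1}.
          branch 2.1.2 (add ~((p1 -> (p1 <-> ~p1)) <-> (p1 <-> (p3 -> p2)))):
            ~((p1 -> (p1 <-> ~p1)) <-> (p1 <-> (p3 -> p2))): β-rule — branch into (p1 -> (p1 <-> ~p1)), ~(p1 <-> (p3 -> p2))  //  ~(p1 -> (p1 <-> ~p1)), (p1 <-> (p3 -> p2)).
              branch 2.1.2.1 (add (p1 -> (p1 <-> ~p1)), ~(p1 <-> (p3 -> p2))):
                (p1 -> (p1 <-> ~p1)): β-rule — branch into ~p1  //  (p1 <-> ~p1).
                  branch 2.1.2.1.1 (add ~p1):
                    ~(p1 <-> (p3 -> p2)): β-rule — branch into p1, ~(p3 -> p2)  //  ~p1, (p3 -> p2).
                      branch 2.1.2.1.1.1 (add p1, ~(p3 -> p2)):
                        × closes — contains both p1 and ~p1.
                      branch 2.1.2.1.1.2 (add ~p1, (p3 -> p2)):
                        (p3 -> p2): β-rule — branch into ~p3  //  p2.
                          branch 2.1.2.1.1.2.1 (add ~p3):
                            × closes — contains both p3 and ~p3.
                          branch 2.1.2.1.1.2.2 (add p2):
                            × closes — contains both p2 and ~p2.
                  branch 2.1.2.1.2 (add (p1 <-> ~p1)):
                    ~(p1 <-> (p3 -> p2)): β-rule — branch into p1, ~(p3 -> p2)  //  ~p1, (p3 -> p2).
                      branch 2.1.2.1.2.1 (add p1, ~(p3 -> p2)):
                        ~(p3 -> p2): α-rule — add p3, ~p2.
                        (p1 <-> ~p1): β-rule — branch into p1, ~p1  //  ~p1, ~~p1.
                          branch 2.1.2.1.2.1.1 (add p1, ~p1):
                            × closes — contains both p1 and ~p1.
                          branch 2.1.2.1.2.1.2 (add ~p1, ~~p1):
                            × closes — contains both p1 and ~p1.
                      branch 2.1.2.1.2.2 (add ~p1, (p3 -> p2)):
                        (p1 <-> ~p1): β-rule — branch into p1, ~p1  //  ~p1, ~~p1.
                          branch 2.1.2.1.2.2.1 (add p1, ~p1):
                            × closes — contains both p1 and ~p1.
                          branch 2.1.2.1.2.2.2 (add ~p1, ~~p1):
                            × closes — contains both p1 and ~p1.
              branch 2.1.2.2 (add ~(p1 -> (p1 <-> ~p1)), (p1 <-> (p3 -> p2))):
                ~(p1 -> (p1 <-> ~p1)): α-rule — add p1, ~(p1 <-> ~p1).
                (p1 <-> (p3 -> p2)): β-rule — branch into p1, (p3 -> p2)  //  ~p1, ~(p3 -> p2).
                  branch 2.1.2.2.1 (add p1, (p3 -> p2)):
                    ~(p1 <-> ~p1): β-rule — branch into p1, ~~p1  //  ~p1, ~p1.
                      branch 2.1.2.2.1.1 (add p1, ~~p1):
                        (p3 -> p2): β-rule — branch into ~p3  //  p2.
                          branch 2.1.2.2.1.1.1 (add ~p3):
                            × closes — contains both p3 and ~p3.
                          branch 2.1.2.2.1.1.2 (add p2):
                            × closes — contains both p2 and ~p2.
                      branch 2.1.2.2.1.2 (add ~p1, ~p1):
                        × closes — contains both p1 and ~p1.
                  branch 2.1.2.2.2 (add ~p1, ~(p3 -> p2)):
                    × closes — contains both p1 and ~p1.
      branch 2.2 (add ~p3):
        × closes — contains both p3 and ~p3.
19 branches closed, 1 open.
An open branch gives a countermodel: p1=0, p2=0, p3=1 (unmentioned atoms arbitrary); under it the original formula is false.

Not valid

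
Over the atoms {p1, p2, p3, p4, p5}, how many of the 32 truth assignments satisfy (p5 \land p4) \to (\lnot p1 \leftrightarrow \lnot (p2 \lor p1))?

30

Initial set: {((p5 \land p4) \to (\lnot p1 \leftrightarrow \lnot (p2 \lor p1)))}.
((p5 \land p4) \to (\lnot p1 \leftrightarrow \lnot (p2 \lor p1))): β-rule — branch into \lnot (p5 \land p4)  //  (\lnot p1 \leftrightarrow \lnot (p2 \lor p1)).
  branch 1 (add \lnot (p5 \land p4)):
    \lnot (p5 \land p4): β-rule — branch into \lnot p5  //  \lnot p4.
      branch 1.1 (add \lnot p5):
        ○ open, literals {p5=0}.
      branch 1.2 (add \lnot p4):
        ○ open, literals {p4=0}.
  branch 2 (add (\lnot p1 \leftrightarrow \lnot (p2 \lor p1))):
    (\lnot p1 \leftrightarrow \lnot (p2 \lor p1)): β-rule — branch into \lnot p1, \lnot (p2 \lor p1)  //  \lnot \lnot p1, \lnot \lnot (p2 \lor p1).
      branch 2.1 (add \lnot p1, \lnot (p2 \lor p1)):
        \lnot (p2 \lor p1): α-rule — add \lnot p2, \lnot p1.
        ○ open, literals {p1=0, p2=0}.
      branch 2.2 (add \lnot \lnot p1, \lnot \lnot (p2 \lor p1)):
        \lnot \lnot (p2 \lor p1): β-rule — branch into p2  //  p1.
          branch 2.2.1 (add p2):
            ○ open, literals {p1=1, p2=1}.
          branch 2.2.2 (add p1):
            ○ open, literals {p1=1}.
0 branches closed, 5 open.
Each open branch fixes some atoms; the unmentioned ones are free. Counting distinct full assignments: branch {p5=0} (p1, p2, p3, p4) contributes 16 new; branch {p4=0} (p1, p2, p3, p5) contributes 8 new; branch {p1=0, p2=0} (p3, p4, p5) contributes 2 new; branch {p1=1, p2=1} (p3, p4, p5) contributes 2 new; branch {p1=1} (p2, p3, p4, p5) contributes 2 new. Total: 30.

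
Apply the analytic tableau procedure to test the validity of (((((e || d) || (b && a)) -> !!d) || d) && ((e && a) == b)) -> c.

Not valid

Assume the negation and expand:
Initial set: {!((((((e || d) || (b && a)) -> !!d) || d) && ((e && a) == b)) -> c)}.
!((((((e || d) || (b && a)) -> !!d) || d) && ((e && a) == b)) -> c): α-rule — add (((((e || d) || (b && a)) -> !!d) || d) && ((e && a) == b)), !c.
(((((e || d) || (b && a)) -> !!d) || d) && ((e && a) == b)): α-rule — add ((((e || d) || (b && a)) -> !!d) || d), ((e && a) == b).
((((e || d) || (b && a)) -> !!d) || d): β-rule — branch into (((e || d) || (b && a)) -> !!d)  //  d.
  branch 1 (add (((e || d) || (b && a)) -> !!d)):
    ((e && a) == b): β-rule — branch into (e && a), b  //  !(e && a), !b.
      branch 1.1 (add (e && a), b):
        (e && a): α-rule — add e, a.
        (((e || d) || (b && a)) -> !!d): β-rule — branch into !((e || d) || (b && a))  //  !!d.
          branch 1.1.1 (add !((e || d) || (b && a))):
            !((e || d) || (b && a)): α-rule — add !(e || d), !(b && a).
            !(e || d): α-rule — add !e, !d.
            × closes — contains both e and !e.
          branch 1.1.2 (add !!d):
            !!d: drop double negation, giving d.
            ○ open, literals {a=true, b=true, c=false, d=true, e=true}.
      branch 1.2 (add !(e && a), !b):
        (((e || d) || (b && a)) -> !!d): β-rule — branch into !((e || d) || (b && a))  //  !!d.
          branch 1.2.1 (add !((e || d) || (b && a))):
            !((e || d) || (b && a)): α-rule — add !(e || d), !(b && a).
            !(e || d): α-rule — add !e, !d.
            !(e && a): β-rule — branch into !e  //  !a.
              branch 1.2.1.1 (add !e):
                !(b && a): β-rule — branch into !b  //  !a.
                  branch 1.2.1.1.1 (add !b):
                    ○ open, literals {b=false, c=false, d=false, e=false}.
                  branch 1.2.1.1.2 (add !a):
                    ○ open, literals {a=false, b=false, c=false, d=false, e=false}.
              branch 1.2.1.2 (add !a):
                !(b && a): β-rule — branch into !b  //  !a.
                  branch 1.2.1.2.1 (add !b):
                    ○ open, literals {a=false, b=false, c=false, d=false, e=false}.
                  branch 1.2.1.2.2 (add !a):
                    ○ open, literals {a=false, b=false, c=false, d=false, e=false}.
          branch 1.2.2 (add !!d):
            !!d: drop double negation, giving d.
            !(e && a): β-rule — branch into !e  //  !a.
              branch 1.2.2.1 (add !e):
                ○ open, literals {b=false, c=false, d=true, e=false}.
              branch 1.2.2.2 (add !a):
                ○ open, literals {a=false, b=false, c=false, d=true}.
  branch 2 (add d):
    ((e && a) == b): β-rule — branch into (e && a), b  //  !(e && a), !b.
      branch 2.1 (add (e && a), b):
        (e && a): α-rule — add e, a.
        ○ open, literals {a=true, b=true, c=false, d=true, e=true}.
      branch 2.2 (add !(e && a), !b):
        !(e && a): β-rule — branch into !e  //  !a.
          branch 2.2.1 (add !e):
            ○ open, literals {b=false, c=false, d=true, e=false}.
          branch 2.2.2 (add !a):
            ○ open, literals {a=false, b=false, c=false, d=true}.
1 branch closed, 10 open.
An open branch gives a countermodel: a=true, b=true, c=false, d=true, e=true (unmentioned atoms arbitrary); under it the original formula is false.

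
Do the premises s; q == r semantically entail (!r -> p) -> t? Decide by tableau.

Initial set: {T s; T (q == r); F ((!r -> p) -> t)}.
F ((!r -> p) -> t): α-rule — add T (!r -> p), F t.
T (q == r): β-rule — branch into T q, T r  //  F q, F r.
  branch 1 (add T q, T r):
    T (!r -> p): β-rule — branch into F !r  //  T p.
      branch 1.1 (add F !r):
        ○ open, literals {q=T, r=T, s=T, t=F}.
      branch 1.2 (add T p):
        ○ open, literals {p=T, q=T, r=T, s=T, t=F}.
  branch 2 (add F q, F r):
    T (!r -> p): β-rule — branch into F !r  //  T p.
      branch 2.1 (add F !r):
        × closes — contains both r and !r.
      branch 2.2 (add T p):
        ○ open, literals {p=T, q=F, r=F, s=T, t=F}.
1 branch closed, 3 open.
An open branch gives a countermodel: q=T, r=T, s=T, t=F (unmentioned atoms arbitrary); the premises hold there but the conclusion fails.

No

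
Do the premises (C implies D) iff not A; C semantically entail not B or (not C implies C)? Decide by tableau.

Initial set: {((C implies D) iff not A); C; not (not B or (not C implies C))}.
not (not B or (not C implies C)): α-rule — add not not B, not (not C implies C).
not (not C implies C): α-rule — add not C, not C.
× closes — contains both C and not C.
All 1 branch closes.
Every branch closed, so the premises entail the conclusion.

Yes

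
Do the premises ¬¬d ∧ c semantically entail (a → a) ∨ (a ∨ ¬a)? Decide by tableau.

Yes

Initial set: {(¬¬d ∧ c); ¬((a → a) ∨ (a ∨ ¬a))}.
(¬¬d ∧ c): α-rule — add ¬¬d, c.
¬((a → a) ∨ (a ∨ ¬a)): α-rule — add ¬(a → a), ¬(a ∨ ¬a).
¬¬d: drop double negation, giving d.
¬(a → a): α-rule — add a, ¬a.
× closes — contains both a and ¬a.
All 1 branch closes.
Every branch closed, so the premises entail the conclusion.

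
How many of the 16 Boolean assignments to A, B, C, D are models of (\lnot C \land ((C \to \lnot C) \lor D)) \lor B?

Initial set: {((\lnot C \land ((C \to \lnot C) \lor D)) \lor B)}.
((\lnot C \land ((C \to \lnot C) \lor D)) \lor B): β-rule — branch into (\lnot C \land ((C \to \lnot C) \lor D))  //  B.
  branch 1 (add (\lnot C \land ((C \to \lnot C) \lor D))):
    (\lnot C \land ((C \to \lnot C) \lor D)): α-rule — add \lnot C, ((C \to \lnot C) \lor D).
    ((C \to \lnot C) \lor D): β-rule — branch into (C \to \lnot C)  //  D.
      branch 1.1 (add (C \to \lnot C)):
        (C \to \lnot C): β-rule — branch into \lnot C  //  \lnot C.
          branch 1.1.1 (add \lnot C):
            ○ open, literals {C=false}.
          branch 1.1.2 (add \lnot C):
            ○ open, literals {C=false}.
      branch 1.2 (add D):
        ○ open, literals {C=false, D=true}.
  branch 2 (add B):
    ○ open, literals {B=true}.
0 branches closed, 4 open.
Each open branch fixes some atoms; the unmentioned ones are free. Counting distinct full assignments: branch {C=false} (A, B, D) contributes 8 new; branch {C=false} (A, B, D) contributes 0 new; branch {C=false, D=true} (A, B) contributes 0 new; branch {B=true} (A, C, D) contributes 4 new. Total: 12.

12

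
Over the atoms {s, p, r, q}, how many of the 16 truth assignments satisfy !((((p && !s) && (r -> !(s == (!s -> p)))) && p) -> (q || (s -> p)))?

Initial set: {!((((p && !s) && (r -> !(s == (!s -> p)))) && p) -> (q || (s -> p)))}.
!((((p && !s) && (r -> !(s == (!s -> p)))) && p) -> (q || (s -> p))): α-rule — add (((p && !s) && (r -> !(s == (!s -> p)))) && p), !(q || (s -> p)).
(((p && !s) && (r -> !(s == (!s -> p)))) && p): α-rule — add ((p && !s) && (r -> !(s == (!s -> p)))), p.
!(q || (s -> p)): α-rule — add !q, !(s -> p).
((p && !s) && (r -> !(s == (!s -> p)))): α-rule — add (p && !s), (r -> !(s == (!s -> p))).
!(s -> p): α-rule — add s, !p.
× closes — contains both p and !p.
All 1 branch closes.
No open branches: the formula has 0 satisfying assignments.

0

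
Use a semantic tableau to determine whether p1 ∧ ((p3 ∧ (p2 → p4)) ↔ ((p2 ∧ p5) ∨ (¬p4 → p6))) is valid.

Not valid

Assume the negation and expand:
Initial set: {¬(p1 ∧ ((p3 ∧ (p2 → p4)) ↔ ((p2 ∧ p5) ∨ (¬p4 → p6))))}.
¬(p1 ∧ ((p3 ∧ (p2 → p4)) ↔ ((p2 ∧ p5) ∨ (¬p4 → p6)))): β-rule — branch into ¬p1  //  ¬((p3 ∧ (p2 → p4)) ↔ ((p2 ∧ p5) ∨ (¬p4 → p6))).
  branch 1 (add ¬p1):
    ○ open, literals {p1=0}.
  branch 2 (add ¬((p3 ∧ (p2 → p4)) ↔ ((p2 ∧ p5) ∨ (¬p4 → p6)))):
    ¬((p3 ∧ (p2 → p4)) ↔ ((p2 ∧ p5) ∨ (¬p4 → p6))): β-rule — branch into (p3 ∧ (p2 → p4)), ¬((p2 ∧ p5) ∨ (¬p4 → p6))  //  ¬(p3 ∧ (p2 → p4)), ((p2 ∧ p5) ∨ (¬p4 → p6)).
      branch 2.1 (add (p3 ∧ (p2 → p4)), ¬((p2 ∧ p5) ∨ (¬p4 → p6))):
        (p3 ∧ (p2 → p4)): α-rule — add p3, (p2 → p4).
        ¬((p2 ∧ p5) ∨ (¬p4 → p6)): α-rule — add ¬(p2 ∧ p5), ¬(¬p4 → p6).
        ¬(¬p4 → p6): α-rule — add ¬p4, ¬p6.
        (p2 → p4): β-rule — branch into ¬p2  //  p4.
          branch 2.1.1 (add ¬p2):
            ¬(p2 ∧ p5): β-rule — branch into ¬p2  //  ¬p5.
              branch 2.1.1.1 (add ¬p2):
                ○ open, literals {p2=0, p3=1, p4=0, p6=0}.
              branch 2.1.1.2 (add ¬p5):
                ○ open, literals {p2=0, p3=1, p4=0, p5=0, p6=0}.
          branch 2.1.2 (add p4):
            × closes — contains both p4 and ¬p4.
      branch 2.2 (add ¬(p3 ∧ (p2 → p4)), ((p2 ∧ p5) ∨ (¬p4 → p6))):
        ¬(p3 ∧ (p2 → p4)): β-rule — branch into ¬p3  //  ¬(p2 → p4).
          branch 2.2.1 (add ¬p3):
            ((p2 ∧ p5) ∨ (¬p4 → p6)): β-rule — branch into (p2 ∧ p5)  //  (¬p4 → p6).
              branch 2.2.1.1 (add (p2 ∧ p5)):
                (p2 ∧ p5): α-rule — add p2, p5.
                ○ open, literals {p2=1, p3=0, p5=1}.
              branch 2.2.1.2 (add (¬p4 → p6)):
                (¬p4 → p6): β-rule — branch into ¬¬p4  //  p6.
                  branch 2.2.1.2.1 (add ¬¬p4):
                    ○ open, literals {p3=0, p4=1}.
                  branch 2.2.1.2.2 (add p6):
                    ○ open, literals {p3=0, p6=1}.
          branch 2.2.2 (add ¬(p2 → p4)):
            ¬(p2 → p4): α-rule — add p2, ¬p4.
            ((p2 ∧ p5) ∨ (¬p4 → p6)): β-rule — branch into (p2 ∧ p5)  //  (¬p4 → p6).
              branch 2.2.2.1 (add (p2 ∧ p5)):
                (p2 ∧ p5): α-rule — add p2, p5.
                ○ open, literals {p2=1, p4=0, p5=1}.
              branch 2.2.2.2 (add (¬p4 → p6)):
                (¬p4 → p6): β-rule — branch into ¬¬p4  //  p6.
                  branch 2.2.2.2.1 (add ¬¬p4):
                    × closes — contains both p4 and ¬p4.
                  branch 2.2.2.2.2 (add p6):
                    ○ open, literals {p2=1, p4=0, p6=1}.
2 branches closed, 8 open.
An open branch gives a countermodel: p1=0 (unmentioned atoms arbitrary); under it the original formula is false.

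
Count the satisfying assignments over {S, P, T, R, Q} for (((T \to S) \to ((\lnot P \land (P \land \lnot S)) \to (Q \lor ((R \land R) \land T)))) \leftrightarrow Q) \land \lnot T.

8

Initial set: {((((T \to S) \to ((\lnot P \land (P \land \lnot S)) \to (Q \lor ((R \land R) \land T)))) \leftrightarrow Q) \land \lnot T)}.
((((T \to S) \to ((\lnot P \land (P \land \lnot S)) \to (Q \lor ((R \land R) \land T)))) \leftrightarrow Q) \land \lnot T): α-rule — add (((T \to S) \to ((\lnot P \land (P \land \lnot S)) \to (Q \lor ((R \land R) \land T)))) \leftrightarrow Q), \lnot T.
(((T \to S) \to ((\lnot P \land (P \land \lnot S)) \to (Q \lor ((R \land R) \land T)))) \leftrightarrow Q): β-rule — branch into ((T \to S) \to ((\lnot P \land (P \land \lnot S)) \to (Q \lor ((R \land R) \land T)))), Q  //  \lnot ((T \to S) \to ((\lnot P \land (P \land \lnot S)) \to (Q \lor ((R \land R) \land T)))), \lnot Q.
  branch 1 (add ((T \to S) \to ((\lnot P \land (P \land \lnot S)) \to (Q \lor ((R \land R) \land T)))), Q):
    ((T \to S) \to ((\lnot P \land (P \land \lnot S)) \to (Q \lor ((R \land R) \land T)))): β-rule — branch into \lnot (T \to S)  //  ((\lnot P \land (P \land \lnot S)) \to (Q \lor ((R \land R) \land T))).
      branch 1.1 (add \lnot (T \to S)):
        \lnot (T \to S): α-rule — add T, \lnot S.
        × closes — contains both T and \lnot T.
      branch 1.2 (add ((\lnot P \land (P \land \lnot S)) \to (Q \lor ((R \land R) \land T)))):
        ((\lnot P \land (P \land \lnot S)) \to (Q \lor ((R \land R) \land T))): β-rule — branch into \lnot (\lnot P \land (P \land \lnot S))  //  (Q \lor ((R \land R) \land T)).
          branch 1.2.1 (add \lnot (\lnot P \land (P \land \lnot S))):
            \lnot (\lnot P \land (P \land \lnot S)): β-rule — branch into \lnot \lnot P  //  \lnot (P \land \lnot S).
              branch 1.2.1.1 (add \lnot \lnot P):
                ○ open, literals {P=1, Q=1, T=0}.
              branch 1.2.1.2 (add \lnot (P \land \lnot S)):
                \lnot (P \land \lnot S): β-rule — branch into \lnot P  //  \lnot \lnot S.
                  branch 1.2.1.2.1 (add \lnot P):
                    ○ open, literals {P=0, Q=1, T=0}.
                  branch 1.2.1.2.2 (add \lnot \lnot S):
                    ○ open, literals {Q=1, S=1, T=0}.
          branch 1.2.2 (add (Q \lor ((R \land R) \land T))):
            (Q \lor ((R \land R) \land T)): β-rule — branch into Q  //  ((R \land R) \land T).
              branch 1.2.2.1 (add Q):
                ○ open, literals {Q=1, T=0}.
              branch 1.2.2.2 (add ((R \land R) \land T)):
                ((R \land R) \land T): α-rule — add (R \land R), T.
                × closes — contains both T and \lnot T.
  branch 2 (add \lnot ((T \to S) \to ((\lnot P \land (P \land \lnot S)) \to (Q \lor ((R \land R) \land T)))), \lnot Q):
    \lnot ((T \to S) \to ((\lnot P \land (P \land \lnot S)) \to (Q \lor ((R \land R) \land T)))): α-rule — add (T \to S), \lnot ((\lnot P \land (P \land \lnot S)) \to (Q \lor ((R \land R) \land T))).
    \lnot ((\lnot P \land (P \land \lnot S)) \to (Q \lor ((R \land R) \land T))): α-rule — add (\lnot P \land (P \land \lnot S)), \lnot (Q \lor ((R \land R) \land T)).
    (\lnot P \land (P \land \lnot S)): α-rule — add \lnot P, (P \land \lnot S).
    \lnot (Q \lor ((R \land R) \land T)): α-rule — add \lnot Q, \lnot ((R \land R) \land T).
    (P \land \lnot S): α-rule — add P, \lnot S.
    × closes — contains both P and \lnot P.
3 branches closed, 4 open.
Each open branch fixes some atoms; the unmentioned ones are free. Counting distinct full assignments: branch {P=1, Q=1, T=0} (S, R) contributes 4 new; branch {P=0, Q=1, T=0} (S, R) contributes 4 new; branch {Q=1, S=1, T=0} (P, R) contributes 0 new; branch {Q=1, T=0} (S, P, R) contributes 0 new. Total: 8.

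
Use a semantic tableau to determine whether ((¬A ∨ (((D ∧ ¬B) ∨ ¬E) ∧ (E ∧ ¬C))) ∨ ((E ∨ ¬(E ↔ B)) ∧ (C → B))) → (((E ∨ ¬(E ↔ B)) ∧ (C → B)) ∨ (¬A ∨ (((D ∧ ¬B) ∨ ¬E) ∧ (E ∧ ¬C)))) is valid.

Assume the negation and expand:
Initial set: {¬(((¬A ∨ (((D ∧ ¬B) ∨ ¬E) ∧ (E ∧ ¬C))) ∨ ((E ∨ ¬(E ↔ B)) ∧ (C → B))) → (((E ∨ ¬(E ↔ B)) ∧ (C → B)) ∨ (¬A ∨ (((D ∧ ¬B) ∨ ¬E) ∧ (E ∧ ¬C)))))}.
¬(((¬A ∨ (((D ∧ ¬B) ∨ ¬E) ∧ (E ∧ ¬C))) ∨ ((E ∨ ¬(E ↔ B)) ∧ (C → B))) → (((E ∨ ¬(E ↔ B)) ∧ (C → B)) ∨ (¬A ∨ (((D ∧ ¬B) ∨ ¬E) ∧ (E ∧ ¬C))))): α-rule — add ((¬A ∨ (((D ∧ ¬B) ∨ ¬E) ∧ (E ∧ ¬C))) ∨ ((E ∨ ¬(E ↔ B)) ∧ (C → B))), ¬(((E ∨ ¬(E ↔ B)) ∧ (C → B)) ∨ (¬A ∨ (((D ∧ ¬B) ∨ ¬E) ∧ (E ∧ ¬C)))).
¬(((E ∨ ¬(E ↔ B)) ∧ (C → B)) ∨ (¬A ∨ (((D ∧ ¬B) ∨ ¬E) ∧ (E ∧ ¬C)))): α-rule — add ¬((E ∨ ¬(E ↔ B)) ∧ (C → B)), ¬(¬A ∨ (((D ∧ ¬B) ∨ ¬E) ∧ (E ∧ ¬C))).
¬(¬A ∨ (((D ∧ ¬B) ∨ ¬E) ∧ (E ∧ ¬C))): α-rule — add ¬¬A, ¬(((D ∧ ¬B) ∨ ¬E) ∧ (E ∧ ¬C)).
((¬A ∨ (((D ∧ ¬B) ∨ ¬E) ∧ (E ∧ ¬C))) ∨ ((E ∨ ¬(E ↔ B)) ∧ (C → B))): β-rule — branch into (¬A ∨ (((D ∧ ¬B) ∨ ¬E) ∧ (E ∧ ¬C)))  //  ((E ∨ ¬(E ↔ B)) ∧ (C → B)).
  branch 1 (add (¬A ∨ (((D ∧ ¬B) ∨ ¬E) ∧ (E ∧ ¬C)))):
    ¬((E ∨ ¬(E ↔ B)) ∧ (C → B)): β-rule — branch into ¬(E ∨ ¬(E ↔ B))  //  ¬(C → B).
      branch 1.1 (add ¬(E ∨ ¬(E ↔ B))):
        ¬(E ∨ ¬(E ↔ B)): α-rule — add ¬E, ¬¬(E ↔ B).
        ¬(((D ∧ ¬B) ∨ ¬E) ∧ (E ∧ ¬C)): β-rule — branch into ¬((D ∧ ¬B) ∨ ¬E)  //  ¬(E ∧ ¬C).
          branch 1.1.1 (add ¬((D ∧ ¬B) ∨ ¬E)):
            ¬((D ∧ ¬B) ∨ ¬E): α-rule — add ¬(D ∧ ¬B), ¬¬E.
            × closes — contains both E and ¬E.
          branch 1.1.2 (add ¬(E ∧ ¬C)):
            (¬A ∨ (((D ∧ ¬B) ∨ ¬E) ∧ (E ∧ ¬C))): β-rule — branch into ¬A  //  (((D ∧ ¬B) ∨ ¬E) ∧ (E ∧ ¬C)).
              branch 1.1.2.1 (add ¬A):
                × closes — contains both A and ¬A.
              branch 1.1.2.2 (add (((D ∧ ¬B) ∨ ¬E) ∧ (E ∧ ¬C))):
                (((D ∧ ¬B) ∨ ¬E) ∧ (E ∧ ¬C)): α-rule — add ((D ∧ ¬B) ∨ ¬E), (E ∧ ¬C).
                (E ∧ ¬C): α-rule — add E, ¬C.
                × closes — contains both E and ¬E.
      branch 1.2 (add ¬(C → B)):
        ¬(C → B): α-rule — add C, ¬B.
        ¬(((D ∧ ¬B) ∨ ¬E) ∧ (E ∧ ¬C)): β-rule — branch into ¬((D ∧ ¬B) ∨ ¬E)  //  ¬(E ∧ ¬C).
          branch 1.2.1 (add ¬((D ∧ ¬B) ∨ ¬E)):
            ¬((D ∧ ¬B) ∨ ¬E): α-rule — add ¬(D ∧ ¬B), ¬¬E.
            (¬A ∨ (((D ∧ ¬B) ∨ ¬E) ∧ (E ∧ ¬C))): β-rule — branch into ¬A  //  (((D ∧ ¬B) ∨ ¬E) ∧ (E ∧ ¬C)).
              branch 1.2.1.1 (add ¬A):
                × closes — contains both A and ¬A.
              branch 1.2.1.2 (add (((D ∧ ¬B) ∨ ¬E) ∧ (E ∧ ¬C))):
                (((D ∧ ¬B) ∨ ¬E) ∧ (E ∧ ¬C)): α-rule — add ((D ∧ ¬B) ∨ ¬E), (E ∧ ¬C).
                (E ∧ ¬C): α-rule — add E, ¬C.
                × closes — contains both C and ¬C.
          branch 1.2.2 (add ¬(E ∧ ¬C)):
            (¬A ∨ (((D ∧ ¬B) ∨ ¬E) ∧ (E ∧ ¬C))): β-rule — branch into ¬A  //  (((D ∧ ¬B) ∨ ¬E) ∧ (E ∧ ¬C)).
              branch 1.2.2.1 (add ¬A):
                × closes — contains both A and ¬A.
              branch 1.2.2.2 (add (((D ∧ ¬B) ∨ ¬E) ∧ (E ∧ ¬C))):
                (((D ∧ ¬B) ∨ ¬E) ∧ (E ∧ ¬C)): α-rule — add ((D ∧ ¬B) ∨ ¬E), (E ∧ ¬C).
                (E ∧ ¬C): α-rule — add E, ¬C.
                × closes — contains both C and ¬C.
  branch 2 (add ((E ∨ ¬(E ↔ B)) ∧ (C → B))):
    ((E ∨ ¬(E ↔ B)) ∧ (C → B)): α-rule — add (E ∨ ¬(E ↔ B)), (C → B).
    ¬((E ∨ ¬(E ↔ B)) ∧ (C → B)): β-rule — branch into ¬(E ∨ ¬(E ↔ B))  //  ¬(C → B).
      branch 2.1 (add ¬(E ∨ ¬(E ↔ B))):
        ¬(E ∨ ¬(E ↔ B)): α-rule — add ¬E, ¬¬(E ↔ B).
        ¬(((D ∧ ¬B) ∨ ¬E) ∧ (E ∧ ¬C)): β-rule — branch into ¬((D ∧ ¬B) ∨ ¬E)  //  ¬(E ∧ ¬C).
          branch 2.1.1 (add ¬((D ∧ ¬B) ∨ ¬E)):
            ¬((D ∧ ¬B) ∨ ¬E): α-rule — add ¬(D ∧ ¬B), ¬¬E.
            × closes — contains both E and ¬E.
          branch 2.1.2 (add ¬(E ∧ ¬C)):
            (E ∨ ¬(E ↔ B)): β-rule — branch into E  //  ¬(E ↔ B).
              branch 2.1.2.1 (add E):
                × closes — contains both E and ¬E.
              branch 2.1.2.2 (add ¬(E ↔ B)):
                (C → B): β-rule — branch into ¬C  //  B.
                  branch 2.1.2.2.1 (add ¬C):
                    ¬¬(E ↔ B): β-rule — branch into E, B  //  ¬E, ¬B.
                      branch 2.1.2.2.1.1 (add E, B):
                        × closes — contains both E and ¬E.
                      branch 2.1.2.2.1.2 (add ¬E, ¬B):
                        ¬(E ∧ ¬C): β-rule — branch into ¬E  //  ¬¬C.
                          branch 2.1.2.2.1.2.1 (add ¬E):
                            ¬(E ↔ B): β-rule — branch into E, ¬B  //  ¬E, B.
                              branch 2.1.2.2.1.2.1.1 (add E, ¬B):
                                × closes — contains both E and ¬E.
                              branch 2.1.2.2.1.2.1.2 (add ¬E, B):
                                × closes — contains both B and ¬B.
                          branch 2.1.2.2.1.2.2 (add ¬¬C):
                            × closes — contains both C and ¬C.
                  branch 2.1.2.2.2 (add B):
                    ¬¬(E ↔ B): β-rule — branch into E, B  //  ¬E, ¬B.
                      branch 2.1.2.2.2.1 (add E, B):
                        × closes — contains both E and ¬E.
                      branch 2.1.2.2.2.2 (add ¬E, ¬B):
                        × closes — contains both B and ¬B.
      branch 2.2 (add ¬(C → B)):
        ¬(C → B): α-rule — add C, ¬B.
        ¬(((D ∧ ¬B) ∨ ¬E) ∧ (E ∧ ¬C)): β-rule — branch into ¬((D ∧ ¬B) ∨ ¬E)  //  ¬(E ∧ ¬C).
          branch 2.2.1 (add ¬((D ∧ ¬B) ∨ ¬E)):
            ¬((D ∧ ¬B) ∨ ¬E): α-rule — add ¬(D ∧ ¬B), ¬¬E.
            (E ∨ ¬(E ↔ B)): β-rule — branch into E  //  ¬(E ↔ B).
              branch 2.2.1.1 (add E):
                (C → B): β-rule — branch into ¬C  //  B.
                  branch 2.2.1.1.1 (add ¬C):
                    × closes — contains both C and ¬C.
                  branch 2.2.1.1.2 (add B):
                    × closes — contains both B and ¬B.
              branch 2.2.1.2 (add ¬(E ↔ B)):
                (C → B): β-rule — branch into ¬C  //  B.
                  branch 2.2.1.2.1 (add ¬C):
                    × closes — contains both C and ¬C.
                  branch 2.2.1.2.2 (add B):
                    × closes — contains both B and ¬B.
          branch 2.2.2 (add ¬(E ∧ ¬C)):
            (E ∨ ¬(E ↔ B)): β-rule — branch into E  //  ¬(E ↔ B).
              branch 2.2.2.1 (add E):
                (C → B): β-rule — branch into ¬C  //  B.
                  branch 2.2.2.1.1 (add ¬C):
                    × closes — contains both C and ¬C.
                  branch 2.2.2.1.2 (add B):
                    × closes — contains both B and ¬B.
              branch 2.2.2.2 (add ¬(E ↔ B)):
                (C → B): β-rule — branch into ¬C  //  B.
                  branch 2.2.2.2.1 (add ¬C):
                    × closes — contains both C and ¬C.
                  branch 2.2.2.2.2 (add B):
                    × closes — contains both B and ¬B.
All 23 branches close.
Every branch closed, so the negation is unsatisfiable and the formula is valid.

Valid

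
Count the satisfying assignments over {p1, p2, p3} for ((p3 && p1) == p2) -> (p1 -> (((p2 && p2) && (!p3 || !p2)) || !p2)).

7

Initial set: {(((p3 && p1) == p2) -> (p1 -> (((p2 && p2) && (!p3 || !p2)) || !p2)))}.
(((p3 && p1) == p2) -> (p1 -> (((p2 && p2) && (!p3 || !p2)) || !p2))): β-rule — branch into !((p3 && p1) == p2)  //  (p1 -> (((p2 && p2) && (!p3 || !p2)) || !p2)).
  branch 1 (add !((p3 && p1) == p2)):
    !((p3 && p1) == p2): β-rule — branch into (p3 && p1), !p2  //  !(p3 && p1), p2.
      branch 1.1 (add (p3 && p1), !p2):
        (p3 && p1): α-rule — add p3, p1.
        ○ open, literals {p1=T, p2=F, p3=T}.
      branch 1.2 (add !(p3 && p1), p2):
        !(p3 && p1): β-rule — branch into !p3  //  !p1.
          branch 1.2.1 (add !p3):
            ○ open, literals {p2=T, p3=F}.
          branch 1.2.2 (add !p1):
            ○ open, literals {p1=F, p2=T}.
  branch 2 (add (p1 -> (((p2 && p2) && (!p3 || !p2)) || !p2))):
    (p1 -> (((p2 && p2) && (!p3 || !p2)) || !p2)): β-rule — branch into !p1  //  (((p2 && p2) && (!p3 || !p2)) || !p2).
      branch 2.1 (add !p1):
        ○ open, literals {p1=F}.
      branch 2.2 (add (((p2 && p2) && (!p3 || !p2)) || !p2)):
        (((p2 && p2) && (!p3 || !p2)) || !p2): β-rule — branch into ((p2 && p2) && (!p3 || !p2))  //  !p2.
          branch 2.2.1 (add ((p2 && p2) && (!p3 || !p2))):
            ((p2 && p2) && (!p3 || !p2)): α-rule — add (p2 && p2), (!p3 || !p2).
            (p2 && p2): α-rule — add p2, p2.
            (!p3 || !p2): β-rule — branch into !p3  //  !p2.
              branch 2.2.1.1 (add !p3):
                ○ open, literals {p2=T, p3=F}.
              branch 2.2.1.2 (add !p2):
                × closes — contains both p2 and !p2.
          branch 2.2.2 (add !p2):
            ○ open, literals {p2=F}.
1 branch closed, 6 open.
Each open branch fixes some atoms; the unmentioned ones are free. Counting distinct full assignments: branch {p1=T, p2=F, p3=T} (none free) contributes 1 new; branch {p2=T, p3=F} (p1) contributes 2 new; branch {p1=F, p2=T} (p3) contributes 1 new; branch {p1=F} (p2, p3) contributes 2 new; branch {p2=T, p3=F} (p1) contributes 0 new; branch {p2=F} (p1, p3) contributes 1 new. Total: 7.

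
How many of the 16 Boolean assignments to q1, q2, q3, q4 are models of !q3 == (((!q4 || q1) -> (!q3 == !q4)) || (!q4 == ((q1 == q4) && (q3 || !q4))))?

Initial set: {T (!q3 == (((!q4 || q1) -> (!q3 == !q4)) || (!q4 == ((q1 == q4) && (q3 || !q4)))))}.
T (!q3 == (((!q4 || q1) -> (!q3 == !q4)) || (!q4 == ((q1 == q4) && (q3 || !q4))))): β-rule — branch into T !q3, T (((!q4 || q1) -> (!q3 == !q4)) || (!q4 == ((q1 == q4) && (q3 || !q4))))  //  F !q3, F (((!q4 || q1) -> (!q3 == !q4)) || (!q4 == ((q1 == q4) && (q3 || !q4)))).
  branch 1 (add T !q3, T (((!q4 || q1) -> (!q3 == !q4)) || (!q4 == ((q1 == q4) && (q3 || !q4))))):
    T (((!q4 || q1) -> (!q3 == !q4)) || (!q4 == ((q1 == q4) && (q3 || !q4)))): β-rule — branch into T ((!q4 || q1) -> (!q3 == !q4))  //  T (!q4 == ((q1 == q4) && (q3 || !q4))).
      branch 1.1 (add T ((!q4 || q1) -> (!q3 == !q4))):
        T ((!q4 || q1) -> (!q3 == !q4)): β-rule — branch into F (!q4 || q1)  //  T (!q3 == !q4).
          branch 1.1.1 (add F (!q4 || q1)):
            F (!q4 || q1): α-rule — add F !q4, F q1.
            ○ open, literals {q1=0, q3=0, q4=1}.
          branch 1.1.2 (add T (!q3 == !q4)):
            T (!q3 == !q4): β-rule — branch into T !q3, T !q4  //  F !q3, F !q4.
              branch 1.1.2.1 (add T !q3, T !q4):
                ○ open, literals {q3=0, q4=0}.
              branch 1.1.2.2 (add F !q3, F !q4):
                × closes — contains both q3 and !q3.
      branch 1.2 (add T (!q4 == ((q1 == q4) && (q3 || !q4)))):
        T (!q4 == ((q1 == q4) && (q3 || !q4))): β-rule — branch into T !q4, T ((q1 == q4) && (q3 || !q4))  //  F !q4, F ((q1 == q4) && (q3 || !q4)).
          branch 1.2.1 (add T !q4, T ((q1 == q4) && (q3 || !q4))):
            T ((q1 == q4) && (q3 || !q4)): α-rule — add T (q1 == q4), T (q3 || !q4).
            T (q1 == q4): β-rule — branch into T q1, T q4  //  F q1, F q4.
              branch 1.2.1.1 (add T q1, T q4):
                × closes — contains both q4 and !q4.
              branch 1.2.1.2 (add F q1, F q4):
                T (q3 || !q4): β-rule — branch into T q3  //  T !q4.
                  branch 1.2.1.2.1 (add T q3):
                    × closes — contains both q3 and !q3.
                  branch 1.2.1.2.2 (add T !q4):
                    ○ open, literals {q1=0, q3=0, q4=0}.
          branch 1.2.2 (add F !q4, F ((q1 == q4) && (q3 || !q4))):
            F ((q1 == q4) && (q3 || !q4)): β-rule — branch into F (q1 == q4)  //  F (q3 || !q4).
              branch 1.2.2.1 (add F (q1 == q4)):
                F (q1 == q4): β-rule — branch into T q1, F q4  //  F q1, T q4.
                  branch 1.2.2.1.1 (add T q1, F q4):
                    × closes — contains both q4 and !q4.
                  branch 1.2.2.1.2 (add F q1, T q4):
                    ○ open, literals {q1=0, q3=0, q4=1}.
              branch 1.2.2.2 (add F (q3 || !q4)):
                F (q3 || !q4): α-rule — add F q3, F !q4.
                ○ open, literals {q3=0, q4=1}.
  branch 2 (add F !q3, F (((!q4 || q1) -> (!q3 == !q4)) || (!q4 == ((q1 == q4) && (q3 || !q4))))):
    F (((!q4 || q1) -> (!q3 == !q4)) || (!q4 == ((q1 == q4) && (q3 || !q4)))): α-rule — add F ((!q4 || q1) -> (!q3 == !q4)), F (!q4 == ((q1 == q4) && (q3 || !q4))).
    F ((!q4 || q1) -> (!q3 == !q4)): α-rule — add T (!q4 || q1), F (!q3 == !q4).
    F (!q4 == ((q1 == q4) && (q3 || !q4))): β-rule — branch into T !q4, F ((q1 == q4) && (q3 || !q4))  //  F !q4, T ((q1 == q4) && (q3 || !q4)).
      branch 2.1 (add T !q4, F ((q1 == q4) && (q3 || !q4))):
        T (!q4 || q1): β-rule — branch into T !q4  //  T q1.
          branch 2.1.1 (add T !q4):
            F (!q3 == !q4): β-rule — branch into T !q3, F !q4  //  F !q3, T !q4.
              branch 2.1.1.1 (add T !q3, F !q4):
                × closes — contains both q3 and !q3.
              branch 2.1.1.2 (add F !q3, T !q4):
                F ((q1 == q4) && (q3 || !q4)): β-rule — branch into F (q1 == q4)  //  F (q3 || !q4).
                  branch 2.1.1.2.1 (add F (q1 == q4)):
                    F (q1 == q4): β-rule — branch into T q1, F q4  //  F q1, T q4.
                      branch 2.1.1.2.1.1 (add T q1, F q4):
                        ○ open, literals {q1=1, q3=1, q4=0}.
                      branch 2.1.1.2.1.2 (add F q1, T q4):
                        × closes — contains both q4 and !q4.
                  branch 2.1.1.2.2 (add F (q3 || !q4)):
                    F (q3 || !q4): α-rule — add F q3, F !q4.
                    × closes — contains both q3 and !q3.
          branch 2.1.2 (add T q1):
            F (!q3 == !q4): β-rule — branch into T !q3, F !q4  //  F !q3, T !q4.
              branch 2.1.2.1 (add T !q3, F !q4):
                × closes — contains both q3 and !q3.
              branch 2.1.2.2 (add F !q3, T !q4):
                F ((q1 == q4) && (q3 || !q4)): β-rule — branch into F (q1 == q4)  //  F (q3 || !q4).
                  branch 2.1.2.2.1 (add F (q1 == q4)):
                    F (q1 == q4): β-rule — branch into T q1, F q4  //  F q1, T q4.
                      branch 2.1.2.2.1.1 (add T q1, F q4):
                        ○ open, literals {q1=1, q3=1, q4=0}.
                      branch 2.1.2.2.1.2 (add F q1, T q4):
                        × closes — contains both q1 and !q1.
                  branch 2.1.2.2.2 (add F (q3 || !q4)):
                    F (q3 || !q4): α-rule — add F q3, F !q4.
                    × closes — contains both q3 and !q3.
      branch 2.2 (add F !q4, T ((q1 == q4) && (q3 || !q4))):
        T ((q1 == q4) && (q3 || !q4)): α-rule — add T (q1 == q4), T (q3 || !q4).
        T (!q4 || q1): β-rule — branch into T !q4  //  T q1.
          branch 2.2.1 (add T !q4):
            × closes — contains both q4 and !q4.
          branch 2.2.2 (add T q1):
            F (!q3 == !q4): β-rule — branch into T !q3, F !q4  //  F !q3, T !q4.
              branch 2.2.2.1 (add T !q3, F !q4):
                × closes — contains both q3 and !q3.
              branch 2.2.2.2 (add F !q3, T !q4):
                × closes — contains both q4 and !q4.
13 branches closed, 7 open.
Each open branch fixes some atoms; the unmentioned ones are free. Counting distinct full assignments: branch {q1=0, q3=0, q4=1} (q2) contributes 2 new; branch {q3=0, q4=0} (q1, q2) contributes 4 new; branch {q1=0, q3=0, q4=0} (q2) contributes 0 new; branch {q1=0, q3=0, q4=1} (q2) contributes 0 new; branch {q3=0, q4=1} (q1, q2) contributes 2 new; branch {q1=1, q3=1, q4=0} (q2) contributes 2 new; branch {q1=1, q3=1, q4=0} (q2) contributes 0 new. Total: 10.

10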